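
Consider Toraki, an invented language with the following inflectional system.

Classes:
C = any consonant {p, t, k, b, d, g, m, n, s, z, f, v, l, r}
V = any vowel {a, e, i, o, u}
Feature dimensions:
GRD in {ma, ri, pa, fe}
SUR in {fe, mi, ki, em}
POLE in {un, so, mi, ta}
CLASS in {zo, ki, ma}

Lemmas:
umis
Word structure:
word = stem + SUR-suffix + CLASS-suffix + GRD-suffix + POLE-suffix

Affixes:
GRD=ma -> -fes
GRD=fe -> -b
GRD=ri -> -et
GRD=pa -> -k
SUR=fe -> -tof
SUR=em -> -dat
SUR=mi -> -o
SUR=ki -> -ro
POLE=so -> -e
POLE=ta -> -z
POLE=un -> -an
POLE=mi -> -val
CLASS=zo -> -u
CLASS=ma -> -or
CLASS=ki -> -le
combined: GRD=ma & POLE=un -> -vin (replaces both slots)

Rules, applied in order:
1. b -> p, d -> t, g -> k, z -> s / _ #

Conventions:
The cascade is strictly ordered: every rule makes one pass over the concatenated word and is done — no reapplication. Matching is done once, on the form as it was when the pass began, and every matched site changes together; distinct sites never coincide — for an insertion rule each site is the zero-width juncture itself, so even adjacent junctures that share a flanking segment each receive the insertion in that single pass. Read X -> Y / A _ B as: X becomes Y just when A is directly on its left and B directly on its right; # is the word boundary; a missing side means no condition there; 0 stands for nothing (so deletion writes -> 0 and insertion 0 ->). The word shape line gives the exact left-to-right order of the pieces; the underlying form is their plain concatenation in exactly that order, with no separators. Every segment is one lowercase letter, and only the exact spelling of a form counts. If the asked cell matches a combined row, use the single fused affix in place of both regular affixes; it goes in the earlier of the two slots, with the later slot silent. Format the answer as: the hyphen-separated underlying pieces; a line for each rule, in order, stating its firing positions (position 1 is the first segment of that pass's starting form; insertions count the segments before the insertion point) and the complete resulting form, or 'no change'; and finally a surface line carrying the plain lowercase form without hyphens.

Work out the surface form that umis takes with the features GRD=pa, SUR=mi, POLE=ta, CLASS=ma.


underlying: umis-o-or-k-z
1. b -> p, d -> t, g -> k, z -> s / _ #: fires at position(s) 9: umisoorks
surface: umisoorks


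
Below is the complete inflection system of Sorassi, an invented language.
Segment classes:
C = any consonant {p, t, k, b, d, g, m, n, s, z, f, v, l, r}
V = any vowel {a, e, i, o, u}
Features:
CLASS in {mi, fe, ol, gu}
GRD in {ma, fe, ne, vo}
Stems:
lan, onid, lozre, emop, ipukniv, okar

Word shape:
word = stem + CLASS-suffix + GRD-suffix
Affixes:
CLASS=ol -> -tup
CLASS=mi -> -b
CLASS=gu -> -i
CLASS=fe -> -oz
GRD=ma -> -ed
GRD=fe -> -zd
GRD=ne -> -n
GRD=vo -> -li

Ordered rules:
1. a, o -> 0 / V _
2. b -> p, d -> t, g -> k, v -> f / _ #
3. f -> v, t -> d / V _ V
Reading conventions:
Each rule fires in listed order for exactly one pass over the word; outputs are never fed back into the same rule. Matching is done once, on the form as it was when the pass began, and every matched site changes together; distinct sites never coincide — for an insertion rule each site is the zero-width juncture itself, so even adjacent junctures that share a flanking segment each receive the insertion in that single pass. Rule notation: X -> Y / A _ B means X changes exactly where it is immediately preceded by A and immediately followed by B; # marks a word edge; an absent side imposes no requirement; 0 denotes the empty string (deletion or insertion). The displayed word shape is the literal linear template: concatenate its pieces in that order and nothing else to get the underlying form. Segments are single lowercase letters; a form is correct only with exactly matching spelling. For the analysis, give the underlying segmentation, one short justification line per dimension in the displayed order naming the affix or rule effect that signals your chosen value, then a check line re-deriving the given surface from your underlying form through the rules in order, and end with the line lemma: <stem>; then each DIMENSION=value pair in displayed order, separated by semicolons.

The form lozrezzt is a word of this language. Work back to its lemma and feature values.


underlying: lozre-oz-zd
CLASS=fe - signalled by the affix -oz
GRD=fe - signalled by the affix -zd
check: lozreozzd -> lozrezzd -> lozrezzt -> lozrezzt
lemma: lozre; CLASS=fe; GRD=fe


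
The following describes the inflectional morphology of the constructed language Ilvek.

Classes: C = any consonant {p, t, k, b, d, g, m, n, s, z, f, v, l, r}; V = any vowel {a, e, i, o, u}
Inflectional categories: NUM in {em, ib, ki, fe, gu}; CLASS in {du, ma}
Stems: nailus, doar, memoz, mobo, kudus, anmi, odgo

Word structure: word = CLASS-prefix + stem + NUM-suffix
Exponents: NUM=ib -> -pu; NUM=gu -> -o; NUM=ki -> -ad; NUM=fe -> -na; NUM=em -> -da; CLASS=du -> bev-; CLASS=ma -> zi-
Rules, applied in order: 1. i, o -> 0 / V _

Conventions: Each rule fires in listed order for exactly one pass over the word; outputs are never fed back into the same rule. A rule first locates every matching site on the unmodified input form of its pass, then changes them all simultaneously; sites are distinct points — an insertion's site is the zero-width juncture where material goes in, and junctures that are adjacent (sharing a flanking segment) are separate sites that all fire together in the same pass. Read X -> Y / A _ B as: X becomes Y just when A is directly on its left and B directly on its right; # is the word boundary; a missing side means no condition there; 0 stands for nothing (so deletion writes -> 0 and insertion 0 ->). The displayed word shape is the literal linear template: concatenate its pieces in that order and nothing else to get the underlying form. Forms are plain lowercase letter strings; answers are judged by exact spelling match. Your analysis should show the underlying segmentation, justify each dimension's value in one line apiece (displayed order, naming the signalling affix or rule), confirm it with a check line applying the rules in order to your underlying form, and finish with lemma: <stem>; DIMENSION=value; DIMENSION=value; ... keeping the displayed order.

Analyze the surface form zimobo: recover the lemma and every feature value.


underlying: zi-mobo-o
NUM=gu - signalled by the affix -o
CLASS=ma - signalled by the affix zi-
check: zimoboo -> zimobo
lemma: mobo; NUM=gu; CLASS=ma


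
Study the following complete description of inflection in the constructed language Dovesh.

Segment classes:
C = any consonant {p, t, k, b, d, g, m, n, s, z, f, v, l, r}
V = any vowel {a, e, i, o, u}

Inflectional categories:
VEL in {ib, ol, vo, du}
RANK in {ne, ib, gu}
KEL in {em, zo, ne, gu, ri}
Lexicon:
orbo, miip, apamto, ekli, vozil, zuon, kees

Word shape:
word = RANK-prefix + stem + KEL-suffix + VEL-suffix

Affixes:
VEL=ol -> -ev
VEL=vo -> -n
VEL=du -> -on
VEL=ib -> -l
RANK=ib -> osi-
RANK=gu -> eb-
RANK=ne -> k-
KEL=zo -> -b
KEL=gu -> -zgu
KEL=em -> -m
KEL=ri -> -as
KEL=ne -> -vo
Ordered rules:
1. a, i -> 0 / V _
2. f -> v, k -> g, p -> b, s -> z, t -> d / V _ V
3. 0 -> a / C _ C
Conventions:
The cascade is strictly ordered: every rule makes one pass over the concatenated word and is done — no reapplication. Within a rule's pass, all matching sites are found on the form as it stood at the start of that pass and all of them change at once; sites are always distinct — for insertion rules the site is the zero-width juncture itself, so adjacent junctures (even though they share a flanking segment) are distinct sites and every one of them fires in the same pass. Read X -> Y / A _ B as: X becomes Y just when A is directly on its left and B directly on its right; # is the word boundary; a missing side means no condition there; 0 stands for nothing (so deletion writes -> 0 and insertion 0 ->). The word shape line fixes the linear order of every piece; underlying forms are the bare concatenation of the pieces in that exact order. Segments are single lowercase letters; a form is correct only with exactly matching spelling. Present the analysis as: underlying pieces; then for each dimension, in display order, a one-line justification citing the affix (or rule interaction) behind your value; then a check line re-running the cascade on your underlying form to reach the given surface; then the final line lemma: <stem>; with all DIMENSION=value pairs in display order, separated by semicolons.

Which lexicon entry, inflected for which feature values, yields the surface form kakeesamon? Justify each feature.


underlying: k-kees-m-on
VEL=du - signalled by the affix -on
RANK=ne - signalled by the affix k-
KEL=em - signalled by the affix -m
check: kkeesmon -> kkeesmon -> kkeesmon -> kakeesamon
lemma: kees; VEL=du; RANK=ne; KEL=em


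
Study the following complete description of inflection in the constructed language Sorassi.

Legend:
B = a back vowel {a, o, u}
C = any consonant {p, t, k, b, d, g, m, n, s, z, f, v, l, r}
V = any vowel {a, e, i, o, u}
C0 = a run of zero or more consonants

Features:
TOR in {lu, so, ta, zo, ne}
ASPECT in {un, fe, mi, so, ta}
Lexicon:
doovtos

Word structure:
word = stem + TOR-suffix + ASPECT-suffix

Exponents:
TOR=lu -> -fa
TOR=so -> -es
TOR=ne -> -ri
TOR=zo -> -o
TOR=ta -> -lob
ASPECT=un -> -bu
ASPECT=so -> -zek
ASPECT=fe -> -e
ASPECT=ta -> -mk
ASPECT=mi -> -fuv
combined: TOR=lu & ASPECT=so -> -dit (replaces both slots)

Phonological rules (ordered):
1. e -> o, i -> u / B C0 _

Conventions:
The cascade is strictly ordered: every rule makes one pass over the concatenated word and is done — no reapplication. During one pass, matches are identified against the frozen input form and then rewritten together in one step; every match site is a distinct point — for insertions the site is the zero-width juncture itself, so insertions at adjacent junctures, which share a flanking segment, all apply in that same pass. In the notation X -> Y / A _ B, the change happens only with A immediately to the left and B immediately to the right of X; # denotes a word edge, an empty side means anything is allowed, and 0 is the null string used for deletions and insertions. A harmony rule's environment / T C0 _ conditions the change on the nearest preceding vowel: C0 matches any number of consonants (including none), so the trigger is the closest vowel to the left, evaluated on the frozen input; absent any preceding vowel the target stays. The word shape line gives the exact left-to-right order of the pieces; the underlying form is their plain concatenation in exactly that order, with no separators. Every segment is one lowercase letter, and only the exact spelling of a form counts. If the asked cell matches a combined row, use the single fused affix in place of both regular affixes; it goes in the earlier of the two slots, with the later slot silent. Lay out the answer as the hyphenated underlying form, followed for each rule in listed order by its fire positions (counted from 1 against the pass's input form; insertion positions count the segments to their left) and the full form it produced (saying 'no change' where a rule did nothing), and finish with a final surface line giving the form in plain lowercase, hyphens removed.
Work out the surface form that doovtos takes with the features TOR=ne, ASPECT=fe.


underlying: doovtos-ri-e
1. e -> o, i -> u / B C0 _: fires at position(s) 9: doovtosrue
surface: doovtosrue


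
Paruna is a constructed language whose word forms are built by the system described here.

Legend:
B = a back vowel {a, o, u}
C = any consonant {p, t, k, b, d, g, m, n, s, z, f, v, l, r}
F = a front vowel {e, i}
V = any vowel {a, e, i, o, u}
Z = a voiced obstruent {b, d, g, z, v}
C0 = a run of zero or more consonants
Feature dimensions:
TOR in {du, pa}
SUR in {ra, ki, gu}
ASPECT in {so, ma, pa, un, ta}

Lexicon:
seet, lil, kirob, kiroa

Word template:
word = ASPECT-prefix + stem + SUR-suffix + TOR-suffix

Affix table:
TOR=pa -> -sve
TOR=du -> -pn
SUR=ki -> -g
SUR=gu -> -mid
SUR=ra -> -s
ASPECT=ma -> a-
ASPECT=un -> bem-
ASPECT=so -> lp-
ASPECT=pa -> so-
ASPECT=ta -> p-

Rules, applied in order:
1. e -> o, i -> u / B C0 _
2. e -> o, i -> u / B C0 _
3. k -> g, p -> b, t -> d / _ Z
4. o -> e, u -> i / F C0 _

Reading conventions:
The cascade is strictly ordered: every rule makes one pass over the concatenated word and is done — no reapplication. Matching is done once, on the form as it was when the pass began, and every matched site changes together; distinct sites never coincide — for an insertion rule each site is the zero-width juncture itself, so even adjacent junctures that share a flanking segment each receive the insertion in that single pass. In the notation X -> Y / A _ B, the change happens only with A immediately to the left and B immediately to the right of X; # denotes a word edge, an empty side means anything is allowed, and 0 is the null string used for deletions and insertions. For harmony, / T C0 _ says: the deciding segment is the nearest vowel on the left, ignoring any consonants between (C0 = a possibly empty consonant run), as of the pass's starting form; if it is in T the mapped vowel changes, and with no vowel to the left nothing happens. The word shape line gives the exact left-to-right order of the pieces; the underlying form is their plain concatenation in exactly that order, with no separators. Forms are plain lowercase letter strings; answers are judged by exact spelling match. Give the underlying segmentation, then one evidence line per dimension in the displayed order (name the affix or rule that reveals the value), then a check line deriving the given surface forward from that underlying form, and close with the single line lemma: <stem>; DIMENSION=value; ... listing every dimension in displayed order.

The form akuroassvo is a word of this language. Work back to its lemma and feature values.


underlying: a-kiroa-s-sve
TOR=pa - signalled by the affix -sve
SUR=ra - signalled by the affix -s
ASPECT=ma - signalled by the affix a-
check: akiroassve -> akuroassvo -> akuroassvo -> akuroassvo -> akuroassvo
lemma: kiroa; TOR=pa; SUR=ra; ASPECT=ma


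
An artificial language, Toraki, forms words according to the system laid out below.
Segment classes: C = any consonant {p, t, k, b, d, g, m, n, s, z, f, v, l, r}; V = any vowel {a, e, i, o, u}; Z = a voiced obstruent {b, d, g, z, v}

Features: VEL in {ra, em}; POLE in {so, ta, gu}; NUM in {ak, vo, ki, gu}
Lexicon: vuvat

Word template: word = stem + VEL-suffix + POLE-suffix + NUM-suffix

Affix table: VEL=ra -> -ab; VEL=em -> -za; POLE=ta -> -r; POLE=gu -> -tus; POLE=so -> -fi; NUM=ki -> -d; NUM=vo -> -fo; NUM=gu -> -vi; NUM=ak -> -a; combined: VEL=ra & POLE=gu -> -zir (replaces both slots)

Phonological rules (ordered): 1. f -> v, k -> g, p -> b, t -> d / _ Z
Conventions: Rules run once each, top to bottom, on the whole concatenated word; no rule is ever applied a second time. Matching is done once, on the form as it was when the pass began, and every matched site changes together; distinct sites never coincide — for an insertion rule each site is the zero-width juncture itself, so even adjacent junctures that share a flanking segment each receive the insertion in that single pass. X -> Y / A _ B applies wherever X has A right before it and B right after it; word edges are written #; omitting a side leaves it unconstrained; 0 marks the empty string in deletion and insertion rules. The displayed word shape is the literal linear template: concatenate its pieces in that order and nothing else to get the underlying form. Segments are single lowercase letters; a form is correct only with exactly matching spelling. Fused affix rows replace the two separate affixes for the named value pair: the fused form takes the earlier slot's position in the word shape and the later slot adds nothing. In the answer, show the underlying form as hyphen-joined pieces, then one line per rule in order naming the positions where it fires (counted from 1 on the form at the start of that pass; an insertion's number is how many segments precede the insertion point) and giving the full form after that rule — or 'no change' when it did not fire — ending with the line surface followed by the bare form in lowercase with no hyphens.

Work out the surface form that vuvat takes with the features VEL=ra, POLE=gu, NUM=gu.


underlying: vuvat-zir-vi
1. f -> v, k -> g, p -> b, t -> d / _ Z: fires at position(s) 5: vuvadzirvi
surface: vuvadzirvi


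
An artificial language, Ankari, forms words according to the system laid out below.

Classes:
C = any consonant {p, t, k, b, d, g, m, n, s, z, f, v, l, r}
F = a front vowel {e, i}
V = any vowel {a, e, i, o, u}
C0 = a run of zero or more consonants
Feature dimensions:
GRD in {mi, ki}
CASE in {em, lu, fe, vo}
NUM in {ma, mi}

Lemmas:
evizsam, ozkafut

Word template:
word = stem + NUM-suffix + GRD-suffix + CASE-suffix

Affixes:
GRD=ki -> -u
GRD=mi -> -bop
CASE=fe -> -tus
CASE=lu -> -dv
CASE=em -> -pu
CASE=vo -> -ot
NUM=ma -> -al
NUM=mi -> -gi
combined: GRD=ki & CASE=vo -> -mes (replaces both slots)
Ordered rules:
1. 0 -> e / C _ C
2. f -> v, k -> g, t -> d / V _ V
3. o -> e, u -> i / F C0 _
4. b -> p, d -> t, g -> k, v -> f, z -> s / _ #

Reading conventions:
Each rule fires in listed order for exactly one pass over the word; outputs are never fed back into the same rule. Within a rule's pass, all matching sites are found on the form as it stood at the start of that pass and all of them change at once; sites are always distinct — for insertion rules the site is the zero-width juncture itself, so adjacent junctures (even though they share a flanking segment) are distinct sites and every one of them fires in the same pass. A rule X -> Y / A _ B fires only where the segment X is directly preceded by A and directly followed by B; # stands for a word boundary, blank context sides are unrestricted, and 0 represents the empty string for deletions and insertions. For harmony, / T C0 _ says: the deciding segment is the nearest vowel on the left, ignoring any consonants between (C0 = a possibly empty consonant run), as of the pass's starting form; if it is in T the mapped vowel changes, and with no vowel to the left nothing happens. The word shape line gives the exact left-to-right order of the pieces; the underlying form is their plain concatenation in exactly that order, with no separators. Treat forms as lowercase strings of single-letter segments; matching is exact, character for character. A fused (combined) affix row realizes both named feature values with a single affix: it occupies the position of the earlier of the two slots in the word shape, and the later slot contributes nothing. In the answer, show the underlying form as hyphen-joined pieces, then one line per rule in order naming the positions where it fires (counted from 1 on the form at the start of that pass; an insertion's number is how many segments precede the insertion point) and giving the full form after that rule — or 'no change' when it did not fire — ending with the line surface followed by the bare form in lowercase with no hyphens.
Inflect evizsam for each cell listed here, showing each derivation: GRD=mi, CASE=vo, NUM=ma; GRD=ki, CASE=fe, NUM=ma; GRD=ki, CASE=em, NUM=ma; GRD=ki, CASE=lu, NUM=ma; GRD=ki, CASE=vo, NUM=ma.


cell GRD=mi, CASE=vo, NUM=ma:
underlying: evizsam-al-bop-ot
1. 0 -> e / C _ C: inserts after position(s) 4, 9: evizesamalebopot
2. f -> v, k -> g, t -> d / V _ V: no change
3. o -> e, u -> i / F C0 _: fires at position(s) 13: evizesamalebepot
4. b -> p, d -> t, g -> k, v -> f, z -> s / _ #: no change
surface: evizesamalebepot

cell GRD=ki, CASE=fe, NUM=ma:
underlying: evizsam-al-u-tus
1. 0 -> e / C _ C: inserts after position(s) 4: evizesamalutus
2. f -> v, k -> g, t -> d / V _ V: fires at position(s) 12: evizesamaludus
3. o -> e, u -> i / F C0 _: no change
4. b -> p, d -> t, g -> k, v -> f, z -> s / _ #: no change
surface: evizesamaludus

cell GRD=ki, CASE=em, NUM=ma:
underlying: evizsam-al-u-pu
1. 0 -> e / C _ C: inserts after position(s) 4: evizesamalupu
2. f -> v, k -> g, t -> d / V _ V: no change
3. o -> e, u -> i / F C0 _: no change
4. b -> p, d -> t, g -> k, v -> f, z -> s / _ #: no change
surface: evizesamalupu

cell GRD=ki, CASE=lu, NUM=ma:
underlying: evizsam-al-u-dv
1. 0 -> e / C _ C: inserts after position(s) 4, 11: evizesamaludev
2. f -> v, k -> g, t -> d / V _ V: no change
3. o -> e, u -> i / F C0 _: no change
4. b -> p, d -> t, g -> k, v -> f, z -> s / _ #: fires at position(s) 14: evizesamaludef
surface: evizesamaludef

cell GRD=ki, CASE=vo, NUM=ma:
underlying: evizsam-al-mes
1. 0 -> e / C _ C: inserts after position(s) 4, 9: evizesamalemes
2. f -> v, k -> g, t -> d / V _ V: no change
3. o -> e, u -> i / F C0 _: no change
4. b -> p, d -> t, g -> k, v -> f, z -> s / _ #: no change
surface: evizesamalemes


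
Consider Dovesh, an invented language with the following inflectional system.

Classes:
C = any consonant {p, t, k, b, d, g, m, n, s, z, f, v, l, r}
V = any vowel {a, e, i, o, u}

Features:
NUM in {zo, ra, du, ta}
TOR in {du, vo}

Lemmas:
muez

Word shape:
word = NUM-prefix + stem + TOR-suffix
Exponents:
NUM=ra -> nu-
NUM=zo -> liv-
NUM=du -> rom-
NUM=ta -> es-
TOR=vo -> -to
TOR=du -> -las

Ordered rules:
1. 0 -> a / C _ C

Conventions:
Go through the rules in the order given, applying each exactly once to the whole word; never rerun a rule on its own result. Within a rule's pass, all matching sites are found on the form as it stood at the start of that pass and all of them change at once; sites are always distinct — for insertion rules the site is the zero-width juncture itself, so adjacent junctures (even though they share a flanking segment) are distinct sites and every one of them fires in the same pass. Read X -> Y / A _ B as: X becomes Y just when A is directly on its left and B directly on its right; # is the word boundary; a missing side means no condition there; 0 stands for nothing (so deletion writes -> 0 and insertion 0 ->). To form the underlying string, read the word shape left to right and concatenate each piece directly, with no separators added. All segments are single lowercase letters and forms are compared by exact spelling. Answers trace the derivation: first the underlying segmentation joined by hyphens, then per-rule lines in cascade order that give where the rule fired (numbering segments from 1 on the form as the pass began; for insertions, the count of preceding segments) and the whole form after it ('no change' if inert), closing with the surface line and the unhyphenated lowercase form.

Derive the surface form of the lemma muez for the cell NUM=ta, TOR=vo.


underlying: es-muez-to
1. 0 -> a / C _ C: inserts after position(s) 2, 6: esamuezato
surface: esamuezato


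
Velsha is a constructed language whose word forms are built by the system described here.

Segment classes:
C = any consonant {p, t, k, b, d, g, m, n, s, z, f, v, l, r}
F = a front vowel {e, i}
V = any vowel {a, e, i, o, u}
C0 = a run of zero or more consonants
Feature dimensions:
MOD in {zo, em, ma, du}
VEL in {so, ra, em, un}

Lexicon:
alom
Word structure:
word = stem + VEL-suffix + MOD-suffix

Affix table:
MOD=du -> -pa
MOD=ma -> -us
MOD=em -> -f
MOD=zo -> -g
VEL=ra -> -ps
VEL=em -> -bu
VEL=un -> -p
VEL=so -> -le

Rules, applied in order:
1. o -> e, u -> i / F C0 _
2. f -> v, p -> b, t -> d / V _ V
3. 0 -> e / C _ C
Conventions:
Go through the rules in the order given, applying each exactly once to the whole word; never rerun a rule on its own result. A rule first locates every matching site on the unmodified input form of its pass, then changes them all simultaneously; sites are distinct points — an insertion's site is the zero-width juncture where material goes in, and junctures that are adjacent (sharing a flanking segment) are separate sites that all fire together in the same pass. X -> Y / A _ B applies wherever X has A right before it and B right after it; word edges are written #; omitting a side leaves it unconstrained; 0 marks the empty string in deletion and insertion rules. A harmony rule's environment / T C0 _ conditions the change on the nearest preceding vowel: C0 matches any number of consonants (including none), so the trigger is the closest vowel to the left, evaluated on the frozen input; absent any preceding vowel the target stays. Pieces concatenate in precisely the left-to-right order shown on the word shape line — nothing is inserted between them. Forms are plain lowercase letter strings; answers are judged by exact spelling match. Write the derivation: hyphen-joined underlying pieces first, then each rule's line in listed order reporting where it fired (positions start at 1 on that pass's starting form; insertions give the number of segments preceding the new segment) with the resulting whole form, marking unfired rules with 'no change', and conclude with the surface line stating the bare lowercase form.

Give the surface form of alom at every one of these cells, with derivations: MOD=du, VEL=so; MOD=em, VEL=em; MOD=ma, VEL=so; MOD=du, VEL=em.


cell MOD=du, VEL=so:
underlying: alom-le-pa
1. o -> e, u -> i / F C0 _: no change
2. f -> v, p -> b, t -> d / V _ V: fires at position(s) 7: alomleba
3. 0 -> e / C _ C: inserts after position(s) 4: alomeleba
surface: alomeleba

cell MOD=em, VEL=em:
underlying: alom-bu-f
1. o -> e, u -> i / F C0 _: no change
2. f -> v, p -> b, t -> d / V _ V: no change
3. 0 -> e / C _ C: inserts after position(s) 4: alomebuf
surface: alomebuf

cell MOD=ma, VEL=so:
underlying: alom-le-us
1. o -> e, u -> i / F C0 _: fires at position(s) 7: alomleis
2. f -> v, p -> b, t -> d / V _ V: no change
3. 0 -> e / C _ C: inserts after position(s) 4: alomeleis
surface: alomeleis

cell MOD=du, VEL=em:
underlying: alom-bu-pa
1. o -> e, u -> i / F C0 _: no change
2. f -> v, p -> b, t -> d / V _ V: fires at position(s) 7: alombuba
3. 0 -> e / C _ C: inserts after position(s) 4: alomebuba
surface: alomebuba


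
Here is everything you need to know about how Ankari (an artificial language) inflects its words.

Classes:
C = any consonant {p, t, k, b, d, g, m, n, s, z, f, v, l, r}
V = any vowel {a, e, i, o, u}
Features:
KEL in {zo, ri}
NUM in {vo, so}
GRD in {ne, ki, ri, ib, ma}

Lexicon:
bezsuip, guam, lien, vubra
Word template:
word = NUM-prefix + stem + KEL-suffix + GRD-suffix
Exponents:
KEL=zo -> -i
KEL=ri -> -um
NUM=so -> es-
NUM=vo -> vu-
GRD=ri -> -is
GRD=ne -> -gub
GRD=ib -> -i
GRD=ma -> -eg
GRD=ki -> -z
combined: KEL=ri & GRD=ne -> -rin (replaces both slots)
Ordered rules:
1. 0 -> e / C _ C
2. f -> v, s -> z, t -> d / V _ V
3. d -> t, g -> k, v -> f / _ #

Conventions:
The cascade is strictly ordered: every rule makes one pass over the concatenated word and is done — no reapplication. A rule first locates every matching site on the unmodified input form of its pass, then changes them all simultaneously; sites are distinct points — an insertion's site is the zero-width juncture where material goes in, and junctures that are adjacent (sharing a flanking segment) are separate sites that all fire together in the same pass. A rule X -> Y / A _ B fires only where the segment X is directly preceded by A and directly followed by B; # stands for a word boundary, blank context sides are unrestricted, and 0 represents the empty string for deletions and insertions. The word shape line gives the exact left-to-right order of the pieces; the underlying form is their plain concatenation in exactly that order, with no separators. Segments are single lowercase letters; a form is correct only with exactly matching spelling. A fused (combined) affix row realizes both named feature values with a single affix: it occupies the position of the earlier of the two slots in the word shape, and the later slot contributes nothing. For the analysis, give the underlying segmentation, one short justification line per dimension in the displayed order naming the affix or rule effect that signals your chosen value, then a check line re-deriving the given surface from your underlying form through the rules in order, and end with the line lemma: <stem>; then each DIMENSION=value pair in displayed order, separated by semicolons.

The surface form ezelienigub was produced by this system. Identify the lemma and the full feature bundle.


underlying: es-lien-i-gub
KEL=zo - signalled by the affix -i
NUM=so - signalled by the affix es-
GRD=ne - signalled by the affix -gub
check: eslienigub -> eselienigub -> ezelienigub -> ezelienigub
lemma: lien; KEL=zo; NUM=so; GRD=ne


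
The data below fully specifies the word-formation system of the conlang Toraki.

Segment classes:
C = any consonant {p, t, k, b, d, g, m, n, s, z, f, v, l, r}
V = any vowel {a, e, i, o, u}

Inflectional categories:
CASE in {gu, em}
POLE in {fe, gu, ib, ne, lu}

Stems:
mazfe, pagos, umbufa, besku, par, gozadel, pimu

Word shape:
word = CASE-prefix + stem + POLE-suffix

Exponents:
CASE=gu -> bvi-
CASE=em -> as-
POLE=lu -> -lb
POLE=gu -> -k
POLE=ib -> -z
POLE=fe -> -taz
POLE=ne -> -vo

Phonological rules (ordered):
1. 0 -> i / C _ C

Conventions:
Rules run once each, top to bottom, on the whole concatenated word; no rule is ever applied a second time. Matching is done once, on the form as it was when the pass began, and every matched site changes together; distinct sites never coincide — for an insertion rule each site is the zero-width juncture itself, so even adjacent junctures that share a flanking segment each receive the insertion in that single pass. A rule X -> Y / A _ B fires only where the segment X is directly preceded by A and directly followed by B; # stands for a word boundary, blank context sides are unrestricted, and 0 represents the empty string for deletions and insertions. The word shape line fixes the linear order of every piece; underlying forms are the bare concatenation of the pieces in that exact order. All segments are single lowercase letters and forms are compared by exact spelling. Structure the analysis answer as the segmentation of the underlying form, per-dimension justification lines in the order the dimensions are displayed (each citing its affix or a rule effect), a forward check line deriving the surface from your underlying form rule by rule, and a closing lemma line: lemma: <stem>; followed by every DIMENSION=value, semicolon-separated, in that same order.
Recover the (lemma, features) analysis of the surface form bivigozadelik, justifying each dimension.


underlying: bvi-gozadel-k
CASE=gu - signalled by the affix bvi-
POLE=gu - signalled by the affix -k
check: bvigozadelk -> bivigozadelik
lemma: gozadel; CASE=gu; POLE=gu


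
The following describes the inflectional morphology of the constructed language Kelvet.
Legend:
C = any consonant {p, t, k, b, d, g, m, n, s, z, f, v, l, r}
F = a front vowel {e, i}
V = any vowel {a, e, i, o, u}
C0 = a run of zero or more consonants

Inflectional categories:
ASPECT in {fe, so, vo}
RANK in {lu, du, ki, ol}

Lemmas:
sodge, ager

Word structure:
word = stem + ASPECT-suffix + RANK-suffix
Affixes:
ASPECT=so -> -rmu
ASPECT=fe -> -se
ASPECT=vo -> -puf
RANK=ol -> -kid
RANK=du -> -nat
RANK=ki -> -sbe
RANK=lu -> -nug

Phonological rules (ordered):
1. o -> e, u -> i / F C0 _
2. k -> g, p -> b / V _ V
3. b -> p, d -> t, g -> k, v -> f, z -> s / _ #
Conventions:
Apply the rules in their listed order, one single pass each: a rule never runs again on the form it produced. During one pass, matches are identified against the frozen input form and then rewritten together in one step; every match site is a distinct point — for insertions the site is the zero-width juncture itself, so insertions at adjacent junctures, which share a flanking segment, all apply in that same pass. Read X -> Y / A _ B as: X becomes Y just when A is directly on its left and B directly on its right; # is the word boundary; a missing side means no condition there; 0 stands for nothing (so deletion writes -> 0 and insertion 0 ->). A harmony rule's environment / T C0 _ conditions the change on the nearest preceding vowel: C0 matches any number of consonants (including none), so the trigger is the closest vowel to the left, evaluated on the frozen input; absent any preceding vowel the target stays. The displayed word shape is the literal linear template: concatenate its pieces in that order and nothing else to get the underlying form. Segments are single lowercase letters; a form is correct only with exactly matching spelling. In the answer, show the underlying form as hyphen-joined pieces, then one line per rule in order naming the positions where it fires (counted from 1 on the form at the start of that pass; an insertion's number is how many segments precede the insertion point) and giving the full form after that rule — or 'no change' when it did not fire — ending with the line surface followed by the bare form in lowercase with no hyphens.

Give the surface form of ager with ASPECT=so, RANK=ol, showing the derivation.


underlying: ager-rmu-kid
1. o -> e, u -> i / F C0 _: fires at position(s) 7: agerrmikid
2. k -> g, p -> b / V _ V: fires at position(s) 8: agerrmigid
3. b -> p, d -> t, g -> k, v -> f, z -> s / _ #: fires at position(s) 10: agerrmigit
surface: agerrmigit


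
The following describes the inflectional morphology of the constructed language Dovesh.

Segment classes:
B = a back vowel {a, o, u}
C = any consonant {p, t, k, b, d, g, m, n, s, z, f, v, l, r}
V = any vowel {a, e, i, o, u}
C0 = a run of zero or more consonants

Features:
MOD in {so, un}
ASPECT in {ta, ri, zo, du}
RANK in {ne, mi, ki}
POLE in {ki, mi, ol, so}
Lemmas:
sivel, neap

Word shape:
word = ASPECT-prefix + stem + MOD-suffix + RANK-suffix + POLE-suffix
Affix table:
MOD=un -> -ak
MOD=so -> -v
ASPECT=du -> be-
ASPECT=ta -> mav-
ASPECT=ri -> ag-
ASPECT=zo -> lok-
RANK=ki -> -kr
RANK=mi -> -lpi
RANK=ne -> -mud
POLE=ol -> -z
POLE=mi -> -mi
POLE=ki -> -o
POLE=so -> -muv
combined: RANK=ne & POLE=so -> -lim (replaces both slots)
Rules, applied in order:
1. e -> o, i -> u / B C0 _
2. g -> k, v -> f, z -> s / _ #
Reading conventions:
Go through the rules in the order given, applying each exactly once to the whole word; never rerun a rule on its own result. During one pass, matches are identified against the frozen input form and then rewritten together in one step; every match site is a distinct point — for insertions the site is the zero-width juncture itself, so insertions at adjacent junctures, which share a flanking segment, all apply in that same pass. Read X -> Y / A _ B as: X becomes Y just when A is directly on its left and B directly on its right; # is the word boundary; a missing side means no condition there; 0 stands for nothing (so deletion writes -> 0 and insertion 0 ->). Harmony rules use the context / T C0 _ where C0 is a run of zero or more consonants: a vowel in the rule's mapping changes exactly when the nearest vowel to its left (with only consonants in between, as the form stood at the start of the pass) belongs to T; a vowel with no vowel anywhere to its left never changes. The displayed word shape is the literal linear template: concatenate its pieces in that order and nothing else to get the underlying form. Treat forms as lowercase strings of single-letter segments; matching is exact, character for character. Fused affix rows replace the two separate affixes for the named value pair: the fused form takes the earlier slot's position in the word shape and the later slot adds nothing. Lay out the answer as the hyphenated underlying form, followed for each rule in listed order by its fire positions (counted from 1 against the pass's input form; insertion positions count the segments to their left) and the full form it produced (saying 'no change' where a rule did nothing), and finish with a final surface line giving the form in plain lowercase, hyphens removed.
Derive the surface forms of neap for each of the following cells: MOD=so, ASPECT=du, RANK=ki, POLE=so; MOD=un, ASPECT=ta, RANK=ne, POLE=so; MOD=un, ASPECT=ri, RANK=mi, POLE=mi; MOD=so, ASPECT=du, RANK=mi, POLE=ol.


cell MOD=so, ASPECT=du, RANK=ki, POLE=so:
underlying: be-neap-v-kr-muv
1. e -> o, i -> u / B C0 _: no change
2. g -> k, v -> f, z -> s / _ #: fires at position(s) 12: beneapvkrmuf
surface: beneapvkrmuf

cell MOD=un, ASPECT=ta, RANK=ne, POLE=so:
underlying: mav-neap-ak-lim
1. e -> o, i -> u / B C0 _: fires at position(s) 5, 11: mavnoapaklum
2. g -> k, v -> f, z -> s / _ #: no change
surface: mavnoapaklum

cell MOD=un, ASPECT=ri, RANK=mi, POLE=mi:
underlying: ag-neap-ak-lpi-mi
1. e -> o, i -> u / B C0 _: fires at position(s) 4, 11: agnoapaklpumi
2. g -> k, v -> f, z -> s / _ #: no change
surface: agnoapaklpumi

cell MOD=so, ASPECT=du, RANK=mi, POLE=ol:
underlying: be-neap-v-lpi-z
1. e -> o, i -> u / B C0 _: fires at position(s) 10: beneapvlpuz
2. g -> k, v -> f, z -> s / _ #: fires at position(s) 11: beneapvlpus
surface: beneapvlpus


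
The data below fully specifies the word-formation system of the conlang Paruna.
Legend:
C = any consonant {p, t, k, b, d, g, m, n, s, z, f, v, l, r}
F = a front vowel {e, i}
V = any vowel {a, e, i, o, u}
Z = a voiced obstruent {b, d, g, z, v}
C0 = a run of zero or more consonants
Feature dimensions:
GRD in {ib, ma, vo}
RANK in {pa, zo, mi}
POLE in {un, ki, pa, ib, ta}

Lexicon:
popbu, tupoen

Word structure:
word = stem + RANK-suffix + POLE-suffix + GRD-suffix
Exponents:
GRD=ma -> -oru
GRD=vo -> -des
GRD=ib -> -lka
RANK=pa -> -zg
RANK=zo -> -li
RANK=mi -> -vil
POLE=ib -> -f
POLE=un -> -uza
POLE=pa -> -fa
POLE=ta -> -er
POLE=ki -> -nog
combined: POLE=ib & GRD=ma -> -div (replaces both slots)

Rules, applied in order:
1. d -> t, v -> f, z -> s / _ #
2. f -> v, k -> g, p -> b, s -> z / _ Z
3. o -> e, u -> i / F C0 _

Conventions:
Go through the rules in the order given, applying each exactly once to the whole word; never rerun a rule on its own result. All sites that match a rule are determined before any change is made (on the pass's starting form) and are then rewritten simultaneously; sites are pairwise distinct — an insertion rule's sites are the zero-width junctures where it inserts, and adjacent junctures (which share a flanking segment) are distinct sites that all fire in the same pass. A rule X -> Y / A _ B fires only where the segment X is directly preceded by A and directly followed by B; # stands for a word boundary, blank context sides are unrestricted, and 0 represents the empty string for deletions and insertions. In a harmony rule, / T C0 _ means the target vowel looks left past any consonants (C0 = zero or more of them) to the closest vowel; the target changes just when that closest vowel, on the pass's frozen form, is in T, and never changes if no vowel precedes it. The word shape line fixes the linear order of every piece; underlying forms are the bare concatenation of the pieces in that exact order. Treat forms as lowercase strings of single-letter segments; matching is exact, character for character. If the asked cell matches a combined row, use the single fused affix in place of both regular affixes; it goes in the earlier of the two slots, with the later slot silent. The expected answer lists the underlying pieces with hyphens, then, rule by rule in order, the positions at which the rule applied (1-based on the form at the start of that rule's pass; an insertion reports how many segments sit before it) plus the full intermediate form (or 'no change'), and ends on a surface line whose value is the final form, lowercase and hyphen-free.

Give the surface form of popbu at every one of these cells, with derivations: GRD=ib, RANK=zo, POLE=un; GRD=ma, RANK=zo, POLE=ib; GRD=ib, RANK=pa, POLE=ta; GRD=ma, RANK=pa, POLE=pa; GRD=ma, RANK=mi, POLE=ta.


cell GRD=ib, RANK=zo, POLE=un:
underlying: popbu-li-uza-lka
1. d -> t, v -> f, z -> s / _ #: no change
2. f -> v, k -> g, p -> b, s -> z / _ Z: fires at position(s) 3: pobbuliuzalka
3. o -> e, u -> i / F C0 _: fires at position(s) 8: pobbuliizalka
surface: pobbuliizalka

cell GRD=ma, RANK=zo, POLE=ib:
underlying: popbu-li-div
1. d -> t, v -> f, z -> s / _ #: fires at position(s) 10: popbulidif
2. f -> v, k -> g, p -> b, s -> z / _ Z: fires at position(s) 3: pobbulidif
3. o -> e, u -> i / F C0 _: no change
surface: pobbulidif

cell GRD=ib, RANK=pa, POLE=ta:
underlying: popbu-zg-er-lka
1. d -> t, v -> f, z -> s / _ #: no change
2. f -> v, k -> g, p -> b, s -> z / _ Z: fires at position(s) 3: pobbuzgerlka
3. o -> e, u -> i / F C0 _: no change
surface: pobbuzgerlka

cell GRD=ma, RANK=pa, POLE=pa:
underlying: popbu-zg-fa-oru
1. d -> t, v -> f, z -> s / _ #: no change
2. f -> v, k -> g, p -> b, s -> z / _ Z: fires at position(s) 3: pobbuzgfaoru
3. o -> e, u -> i / F C0 _: no change
surface: pobbuzgfaoru

cell GRD=ma, RANK=mi, POLE=ta:
underlying: popbu-vil-er-oru
1. d -> t, v -> f, z -> s / _ #: no change
2. f -> v, k -> g, p -> b, s -> z / _ Z: fires at position(s) 3: pobbuvileroru
3. o -> e, u -> i / F C0 _: fires at position(s) 11: pobbuvilereru
surface: pobbuvilereru
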